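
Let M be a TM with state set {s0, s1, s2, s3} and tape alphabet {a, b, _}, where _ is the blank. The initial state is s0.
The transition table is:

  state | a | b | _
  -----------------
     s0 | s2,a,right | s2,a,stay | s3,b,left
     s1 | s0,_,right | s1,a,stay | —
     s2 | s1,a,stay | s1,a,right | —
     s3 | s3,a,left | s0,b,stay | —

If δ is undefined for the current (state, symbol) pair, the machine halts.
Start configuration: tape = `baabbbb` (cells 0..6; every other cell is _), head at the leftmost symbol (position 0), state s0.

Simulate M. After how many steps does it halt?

state=s0 head=0 tape=[b]aabbbb_   (s0,b)→(s2,a,stay)
state=s2 head=0 tape=[a]aabbbb_   (s2,a)→(s1,a,stay)
state=s1 head=0 tape=[a]aabbbb_   (s1,a)→(s0,_,right)
state=s0 head=1 tape=_[a]abbbb_   (s0,a)→(s2,a,right)
state=s2 head=2 tape=_a[a]bbbb_   (s2,a)→(s1,a,stay)
state=s1 head=2 tape=_a[a]bbbb_   (s1,a)→(s0,_,right)
state=s0 head=3 tape=_a_[b]bbb_   (s0,b)→(s2,a,stay)
state=s2 head=3 tape=_a_[a]bbb_   (s2,a)→(s1,a,stay)
state=s1 head=3 tape=_a_[a]bbb_   (s1,a)→(s0,_,right)
state=s0 head=4 tape=_a__[b]bb_   (s0,b)→(s2,a,stay)
state=s2 head=4 tape=_a__[a]bb_   (s2,a)→(s1,a,stay)
state=s1 head=4 tape=_a__[a]bb_   (s1,a)→(s0,_,right)
state=s0 head=5 tape=_a___[b]b_   (s0,b)→(s2,a,stay)
state=s2 head=5 tape=_a___[a]b_   (s2,a)→(s1,a,stay)
state=s1 head=5 tape=_a___[a]b_   (s1,a)→(s0,_,right)
state=s0 head=6 tape=_a____[b]_   (s0,b)→(s2,a,stay)
state=s2 head=6 tape=_a____[a]_   (s2,a)→(s1,a,stay)
state=s1 head=6 tape=_a____[a]_   (s1,a)→(s0,_,right)
state=s0 head=7 tape=_a_____[_]   (s0,_)→(s3,b,left)
state=s3 head=6 tape=_a____[_]b
M halts after 19 transitions.

19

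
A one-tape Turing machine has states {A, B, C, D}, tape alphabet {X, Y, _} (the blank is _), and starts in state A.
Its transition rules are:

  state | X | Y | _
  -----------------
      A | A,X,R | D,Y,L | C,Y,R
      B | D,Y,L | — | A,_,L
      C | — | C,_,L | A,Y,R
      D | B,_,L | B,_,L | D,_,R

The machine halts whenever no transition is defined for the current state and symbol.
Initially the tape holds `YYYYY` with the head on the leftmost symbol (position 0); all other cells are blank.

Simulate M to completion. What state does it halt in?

B

A | ___[Y]YYYY   read Y → write Y, move L, go to D
D | __[_]YYYYY   read _ → write _, move R, go to D
D | ___[Y]YYYY   read Y → write _, move L, go to B
B | __[_]_YYYY   read _ → write _, move L, go to A
A | _[_]__YYYY   read _ → write Y, move R, go to C
C | _Y[_]_YYYY   read _ → write Y, move R, go to A
A | _YY[_]YYYY   read _ → write Y, move R, go to C
C | _YYY[Y]YYY   read Y → write _, move L, go to C
C | _YY[Y]_YYY   read Y → write _, move L, go to C
C | _Y[Y]__YYY   read Y → write _, move L, go to C
C | _[Y]___YYY   read Y → write _, move L, go to C
C | [_]____YYY   read _ → write Y, move R, go to A
A | Y[_]___YYY   read _ → write Y, move R, go to C
C | YY[_]__YYY   read _ → write Y, move R, go to A
A | YYY[_]_YYY   read _ → write Y, move R, go to C
C | YYYY[_]YYY   read _ → write Y, move R, go to A
A | YYYYY[Y]YY   read Y → write Y, move L, go to D
D | YYYY[Y]YYY   read Y → write _, move L, go to B
B | YYY[Y]_YYY
No transition is defined for (B, Y); M halts in state B.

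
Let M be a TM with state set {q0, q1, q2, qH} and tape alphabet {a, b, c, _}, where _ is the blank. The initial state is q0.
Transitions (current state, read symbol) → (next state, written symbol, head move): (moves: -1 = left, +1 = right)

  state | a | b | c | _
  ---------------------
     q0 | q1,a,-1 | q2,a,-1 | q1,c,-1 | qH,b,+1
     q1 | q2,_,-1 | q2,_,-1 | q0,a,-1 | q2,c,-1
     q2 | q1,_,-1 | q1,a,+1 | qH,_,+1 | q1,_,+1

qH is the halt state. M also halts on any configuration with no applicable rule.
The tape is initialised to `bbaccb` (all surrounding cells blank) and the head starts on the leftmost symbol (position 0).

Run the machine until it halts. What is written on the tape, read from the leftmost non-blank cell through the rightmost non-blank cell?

babaccb

state=q0 head=0 tape=_[b]baccb   (q0,b)→(q2,a,-1)
state=q2 head=-1 tape=[_]abaccb   (q2,_)→(q1,_,+1)
state=q1 head=0 tape=_[a]baccb   (q1,a)→(q2,_,-1)
state=q2 head=-1 tape=[_]_baccb   (q2,_)→(q1,_,+1)
state=q1 head=0 tape=_[_]baccb   (q1,_)→(q2,c,-1)
state=q2 head=-1 tape=[_]cbaccb   (q2,_)→(q1,_,+1)
state=q1 head=0 tape=_[c]baccb   (q1,c)→(q0,a,-1)
state=q0 head=-1 tape=[_]abaccb   (q0,_)→(qH,b,+1)
state=qH head=0 tape=b[a]baccb
The non-blank tape span at halt is babaccb.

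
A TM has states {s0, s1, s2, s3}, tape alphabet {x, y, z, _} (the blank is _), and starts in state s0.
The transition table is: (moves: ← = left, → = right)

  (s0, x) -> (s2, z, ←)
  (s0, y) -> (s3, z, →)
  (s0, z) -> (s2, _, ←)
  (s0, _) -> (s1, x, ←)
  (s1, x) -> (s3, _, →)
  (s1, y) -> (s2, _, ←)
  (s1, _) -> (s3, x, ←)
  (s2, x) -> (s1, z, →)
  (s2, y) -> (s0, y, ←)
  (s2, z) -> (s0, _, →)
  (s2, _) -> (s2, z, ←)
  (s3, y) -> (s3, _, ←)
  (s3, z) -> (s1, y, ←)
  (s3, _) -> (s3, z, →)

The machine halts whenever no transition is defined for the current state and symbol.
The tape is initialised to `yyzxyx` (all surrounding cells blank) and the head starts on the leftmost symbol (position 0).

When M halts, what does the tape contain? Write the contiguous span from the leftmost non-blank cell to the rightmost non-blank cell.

zxy_zxyx

state=s0 head=0 tape=__[y]yzxyx   (s0,y)→(s3,z,→)
state=s3 head=1 tape=__z[y]zxyx   (s3,y)→(s3,_,←)
state=s3 head=0 tape=__[z]_zxyx   (s3,z)→(s1,y,←)
state=s1 head=-1 tape=_[_]y_zxyx   (s1,_)→(s3,x,←)
state=s3 head=-2 tape=[_]xy_zxyx   (s3,_)→(s3,z,→)
state=s3 head=-1 tape=z[x]y_zxyx
The non-blank tape span at halt is zxy_zxyx.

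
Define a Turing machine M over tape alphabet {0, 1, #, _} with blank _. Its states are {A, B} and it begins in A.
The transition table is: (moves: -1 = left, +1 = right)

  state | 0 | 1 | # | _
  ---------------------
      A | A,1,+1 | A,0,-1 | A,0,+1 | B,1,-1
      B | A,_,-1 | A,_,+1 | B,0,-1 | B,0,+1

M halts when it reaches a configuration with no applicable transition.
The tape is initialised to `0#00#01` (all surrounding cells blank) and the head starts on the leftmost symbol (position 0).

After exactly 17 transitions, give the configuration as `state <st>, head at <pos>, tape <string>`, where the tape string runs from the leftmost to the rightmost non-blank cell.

state=A head=0 tape=[0]#00#01_   (A,0)→(A,1,+1)
state=A head=1 tape=1[#]00#01_   (A,#)→(A,0,+1)
state=A head=2 tape=10[0]0#01_   (A,0)→(A,1,+1)
state=A head=3 tape=101[0]#01_   (A,0)→(A,1,+1)
state=A head=4 tape=1011[#]01_   (A,#)→(A,0,+1)
state=A head=5 tape=10110[0]1_   (A,0)→(A,1,+1)
state=A head=6 tape=101101[1]_   (A,1)→(A,0,-1)
state=A head=5 tape=10110[1]0_   (A,1)→(A,0,-1)
state=A head=4 tape=1011[0]00_   (A,0)→(A,1,+1)
state=A head=5 tape=10111[0]0_   (A,0)→(A,1,+1)
state=A head=6 tape=101111[0]_   (A,0)→(A,1,+1)
state=A head=7 tape=1011111[_]   (A,_)→(B,1,-1)
state=B head=6 tape=101111[1]1   (B,1)→(A,_,+1)
state=A head=7 tape=101111_[1]   (A,1)→(A,0,-1)
state=A head=6 tape=101111[_]0   (A,_)→(B,1,-1)
state=B head=5 tape=10111[1]10   (B,1)→(A,_,+1)
state=A head=6 tape=10111_[1]0   (A,1)→(A,0,-1)
state=A head=5 tape=10111[_]00
After 17 steps: state A, head at 5, tape 10111_00.

state A, head at 5, tape 10111_00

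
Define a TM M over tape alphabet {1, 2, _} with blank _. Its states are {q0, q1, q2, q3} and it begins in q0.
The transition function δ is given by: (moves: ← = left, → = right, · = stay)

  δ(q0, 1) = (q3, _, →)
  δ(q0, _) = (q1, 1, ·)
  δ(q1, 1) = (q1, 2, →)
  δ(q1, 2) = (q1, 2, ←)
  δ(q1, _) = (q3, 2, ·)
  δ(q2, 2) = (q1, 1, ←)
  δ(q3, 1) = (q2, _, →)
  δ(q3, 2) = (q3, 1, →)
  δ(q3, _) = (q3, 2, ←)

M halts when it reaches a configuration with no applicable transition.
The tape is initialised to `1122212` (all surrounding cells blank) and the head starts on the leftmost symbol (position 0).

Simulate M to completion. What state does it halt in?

q2

state=q0 head=0 tape=[1]122212   (q0,1)→(q3,_,→)
state=q3 head=1 tape=_[1]22212   (q3,1)→(q2,_,→)
state=q2 head=2 tape=__[2]2212   (q2,2)→(q1,1,←)
state=q1 head=1 tape=_[_]12212   (q1,_)→(q3,2,·)
state=q3 head=1 tape=_[2]12212   (q3,2)→(q3,1,→)
state=q3 head=2 tape=_1[1]2212   (q3,1)→(q2,_,→)
state=q2 head=3 tape=_1_[2]212   (q2,2)→(q1,1,←)
state=q1 head=2 tape=_1[_]1212   (q1,_)→(q3,2,·)
state=q3 head=2 tape=_1[2]1212   (q3,2)→(q3,1,→)
state=q3 head=3 tape=_11[1]212   (q3,1)→(q2,_,→)
state=q2 head=4 tape=_11_[2]12   (q2,2)→(q1,1,←)
state=q1 head=3 tape=_11[_]112   (q1,_)→(q3,2,·)
state=q3 head=3 tape=_11[2]112   (q3,2)→(q3,1,→)
state=q3 head=4 tape=_111[1]12   (q3,1)→(q2,_,→)
state=q2 head=5 tape=_111_[1]2
No transition is defined for (q2, 1); M halts in state q2.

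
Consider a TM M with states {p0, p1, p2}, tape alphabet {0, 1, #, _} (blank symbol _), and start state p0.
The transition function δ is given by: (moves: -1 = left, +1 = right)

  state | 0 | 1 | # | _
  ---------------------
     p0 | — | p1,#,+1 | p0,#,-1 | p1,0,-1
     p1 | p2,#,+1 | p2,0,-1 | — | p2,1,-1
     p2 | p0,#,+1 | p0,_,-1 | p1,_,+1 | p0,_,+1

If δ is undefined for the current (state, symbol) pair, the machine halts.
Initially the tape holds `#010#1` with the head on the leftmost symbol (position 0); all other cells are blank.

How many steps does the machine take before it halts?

11

state=p0 head=0 tape=___[#]010#1   (p0,#)→(p0,#,-1)
state=p0 head=-1 tape=__[_]#010#1   (p0,_)→(p1,0,-1)
state=p1 head=-2 tape=_[_]0#010#1   (p1,_)→(p2,1,-1)
state=p2 head=-3 tape=[_]10#010#1   (p2,_)→(p0,_,+1)
state=p0 head=-2 tape=_[1]0#010#1   (p0,1)→(p1,#,+1)
state=p1 head=-1 tape=_#[0]#010#1   (p1,0)→(p2,#,+1)
state=p2 head=0 tape=_##[#]010#1   (p2,#)→(p1,_,+1)
state=p1 head=1 tape=_##_[0]10#1   (p1,0)→(p2,#,+1)
state=p2 head=2 tape=_##_#[1]0#1   (p2,1)→(p0,_,-1)
state=p0 head=1 tape=_##_[#]_0#1   (p0,#)→(p0,#,-1)
state=p0 head=0 tape=_##[_]#_0#1   (p0,_)→(p1,0,-1)
state=p1 head=-1 tape=_#[#]0#_0#1
M halts after 11 transitions.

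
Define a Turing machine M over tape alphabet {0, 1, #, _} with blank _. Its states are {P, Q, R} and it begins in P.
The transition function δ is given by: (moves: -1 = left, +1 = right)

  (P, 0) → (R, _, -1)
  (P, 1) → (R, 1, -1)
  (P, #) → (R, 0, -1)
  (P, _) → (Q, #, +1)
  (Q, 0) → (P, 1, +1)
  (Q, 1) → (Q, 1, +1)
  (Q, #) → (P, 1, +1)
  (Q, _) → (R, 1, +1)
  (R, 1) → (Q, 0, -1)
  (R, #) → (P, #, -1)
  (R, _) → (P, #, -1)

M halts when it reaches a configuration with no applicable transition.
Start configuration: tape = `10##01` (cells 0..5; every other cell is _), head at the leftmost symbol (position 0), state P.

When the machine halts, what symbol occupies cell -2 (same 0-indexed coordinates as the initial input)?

0

P | ___[1]0##01   read 1 → write 1, move -1, go to R
R | __[_]10##01   read _ → write #, move -1, go to P
P | _[_]#10##01   read _ → write #, move +1, go to Q
Q | _#[#]10##01   read # → write 1, move +1, go to P
P | _#1[1]0##01   read 1 → write 1, move -1, go to R
R | _#[1]10##01   read 1 → write 0, move -1, go to Q
Q | _[#]010##01   read # → write 1, move +1, go to P
P | _1[0]10##01   read 0 → write _, move -1, go to R
R | _[1]_10##01   read 1 → write 0, move -1, go to Q
Q | [_]0_10##01   read _ → write 1, move +1, go to R
R | 1[0]_10##01
Cell -2 holds 0 when M halts.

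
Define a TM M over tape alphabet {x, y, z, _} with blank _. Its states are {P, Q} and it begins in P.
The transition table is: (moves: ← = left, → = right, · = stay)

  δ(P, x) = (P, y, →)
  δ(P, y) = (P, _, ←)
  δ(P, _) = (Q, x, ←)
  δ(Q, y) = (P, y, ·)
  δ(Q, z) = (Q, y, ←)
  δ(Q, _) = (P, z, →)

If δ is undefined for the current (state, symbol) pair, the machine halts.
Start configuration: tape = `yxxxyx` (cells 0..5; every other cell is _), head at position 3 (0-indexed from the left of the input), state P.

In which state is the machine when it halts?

P | __yxx[x]yx   read x → write y, move →, go to P
P | __yxxy[y]x   read y → write _, move ←, go to P
P | __yxx[y]_x   read y → write _, move ←, go to P
P | __yx[x]__x   read x → write y, move →, go to P
P | __yxy[_]_x   read _ → write x, move ←, go to Q
Q | __yx[y]x_x   read y → write y, move ·, go to P
P | __yx[y]x_x   read y → write _, move ←, go to P
P | __y[x]_x_x   read x → write y, move →, go to P
P | __yy[_]x_x   read _ → write x, move ←, go to Q
Q | __y[y]xx_x   read y → write y, move ·, go to P
P | __y[y]xx_x   read y → write _, move ←, go to P
P | __[y]_xx_x   read y → write _, move ←, go to P
P | _[_]__xx_x   read _ → write x, move ←, go to Q
Q | [_]x__xx_x   read _ → write z, move →, go to P
P | z[x]__xx_x   read x → write y, move →, go to P
P | zy[_]_xx_x   read _ → write x, move ←, go to Q
Q | z[y]x_xx_x   read y → write y, move ·, go to P
P | z[y]x_xx_x   read y → write _, move ←, go to P
P | [z]_x_xx_x
No transition is defined for (P, z); M halts in state P.

P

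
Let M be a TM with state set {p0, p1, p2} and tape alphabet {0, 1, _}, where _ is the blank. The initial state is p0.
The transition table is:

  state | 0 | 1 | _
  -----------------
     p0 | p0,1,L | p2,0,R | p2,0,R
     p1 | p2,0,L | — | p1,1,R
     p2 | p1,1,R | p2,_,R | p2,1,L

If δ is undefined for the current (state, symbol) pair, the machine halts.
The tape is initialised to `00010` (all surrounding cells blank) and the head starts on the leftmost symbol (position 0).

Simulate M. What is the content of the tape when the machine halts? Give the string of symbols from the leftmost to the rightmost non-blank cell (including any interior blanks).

0__110

p0 | _[0]0010   read 0 → write 1, move L, go to p0
p0 | [_]10010   read _ → write 0, move R, go to p2
p2 | 0[1]0010   read 1 → write _, move R, go to p2
p2 | 0_[0]010   read 0 → write 1, move R, go to p1
p1 | 0_1[0]10   read 0 → write 0, move L, go to p2
p2 | 0_[1]010   read 1 → write _, move R, go to p2
p2 | 0__[0]10   read 0 → write 1, move R, go to p1
p1 | 0__1[1]0
The non-blank tape span at halt is 0__110.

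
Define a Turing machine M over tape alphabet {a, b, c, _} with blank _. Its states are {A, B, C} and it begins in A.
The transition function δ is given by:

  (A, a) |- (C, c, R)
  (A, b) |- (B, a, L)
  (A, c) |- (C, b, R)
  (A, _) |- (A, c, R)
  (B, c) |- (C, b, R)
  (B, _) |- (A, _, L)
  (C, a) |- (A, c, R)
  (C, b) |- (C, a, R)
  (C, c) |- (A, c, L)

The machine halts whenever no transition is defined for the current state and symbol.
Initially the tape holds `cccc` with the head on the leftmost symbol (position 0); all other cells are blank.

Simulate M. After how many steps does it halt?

24

A | __[c]ccc_   read c → write b, move R, go to C
C | __b[c]cc_   read c → write c, move L, go to A
A | __[b]ccc_   read b → write a, move L, go to B
B | _[_]accc_   read _ → write _, move L, go to A
A | [_]_accc_   read _ → write c, move R, go to A
A | c[_]accc_   read _ → write c, move R, go to A
A | cc[a]ccc_   read a → write c, move R, go to C
C | ccc[c]cc_   read c → write c, move L, go to A
A | cc[c]ccc_   read c → write b, move R, go to C
C | ccb[c]cc_   read c → write c, move L, go to A
A | cc[b]ccc_   read b → write a, move L, go to B
B | c[c]accc_   read c → write b, move R, go to C
C | cb[a]ccc_   read a → write c, move R, go to A
A | cbc[c]cc_   read c → write b, move R, go to C
C | cbcb[c]c_   read c → write c, move L, go to A
A | cbc[b]cc_   read b → write a, move L, go to B
B | cb[c]acc_   read c → write b, move R, go to C
C | cbb[a]cc_   read a → write c, move R, go to A
A | cbbc[c]c_   read c → write b, move R, go to C
C | cbbcb[c]_   read c → write c, move L, go to A
A | cbbc[b]c_   read b → write a, move L, go to B
B | cbb[c]ac_   read c → write b, move R, go to C
C | cbbb[a]c_   read a → write c, move R, go to A
A | cbbbc[c]_   read c → write b, move R, go to C
C | cbbbcb[_]
M halts after 24 transitions.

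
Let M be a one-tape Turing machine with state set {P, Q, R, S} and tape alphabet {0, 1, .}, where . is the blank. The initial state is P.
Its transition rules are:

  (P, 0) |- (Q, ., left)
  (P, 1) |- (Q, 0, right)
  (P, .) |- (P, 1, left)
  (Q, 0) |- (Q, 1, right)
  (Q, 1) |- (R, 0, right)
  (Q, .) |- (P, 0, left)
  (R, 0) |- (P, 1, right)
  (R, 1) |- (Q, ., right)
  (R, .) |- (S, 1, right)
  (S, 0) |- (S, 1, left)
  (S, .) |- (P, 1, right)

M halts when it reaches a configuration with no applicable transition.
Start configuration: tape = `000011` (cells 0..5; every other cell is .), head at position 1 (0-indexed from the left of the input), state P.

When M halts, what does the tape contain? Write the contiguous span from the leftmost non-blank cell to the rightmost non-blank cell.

state=P head=1 tape=0[0]0011.   (P,0)→(Q,.,left)
state=Q head=0 tape=[0].0011.   (Q,0)→(Q,1,right)
state=Q head=1 tape=1[.]0011.   (Q,.)→(P,0,left)
state=P head=0 tape=[1]00011.   (P,1)→(Q,0,right)
state=Q head=1 tape=0[0]0011.   (Q,0)→(Q,1,right)
state=Q head=2 tape=01[0]011.   (Q,0)→(Q,1,right)
state=Q head=3 tape=011[0]11.   (Q,0)→(Q,1,right)
state=Q head=4 tape=0111[1]1.   (Q,1)→(R,0,right)
state=R head=5 tape=01110[1].   (R,1)→(Q,.,right)
state=Q head=6 tape=01110.[.]   (Q,.)→(P,0,left)
state=P head=5 tape=01110[.]0   (P,.)→(P,1,left)
state=P head=4 tape=0111[0]10   (P,0)→(Q,.,left)
state=Q head=3 tape=011[1].10   (Q,1)→(R,0,right)
state=R head=4 tape=0110[.]10   (R,.)→(S,1,right)
state=S head=5 tape=01101[1]0
The non-blank tape span at halt is 0110110.

0110110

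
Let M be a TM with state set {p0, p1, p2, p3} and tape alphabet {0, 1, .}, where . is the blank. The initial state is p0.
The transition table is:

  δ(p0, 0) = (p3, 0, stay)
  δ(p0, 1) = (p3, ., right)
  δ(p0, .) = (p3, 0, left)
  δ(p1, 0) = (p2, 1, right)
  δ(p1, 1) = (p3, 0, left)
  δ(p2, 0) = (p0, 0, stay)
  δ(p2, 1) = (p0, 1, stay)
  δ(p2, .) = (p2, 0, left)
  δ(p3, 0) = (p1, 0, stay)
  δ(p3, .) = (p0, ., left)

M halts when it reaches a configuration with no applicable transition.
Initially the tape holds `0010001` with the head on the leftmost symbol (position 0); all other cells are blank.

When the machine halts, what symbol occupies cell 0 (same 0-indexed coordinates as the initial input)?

1

p0 | [0]010001.   read 0 → write 0, move stay, go to p3
p3 | [0]010001.   read 0 → write 0, move stay, go to p1
p1 | [0]010001.   read 0 → write 1, move right, go to p2
p2 | 1[0]10001.   read 0 → write 0, move stay, go to p0
p0 | 1[0]10001.   read 0 → write 0, move stay, go to p3
p3 | 1[0]10001.   read 0 → write 0, move stay, go to p1
p1 | 1[0]10001.   read 0 → write 1, move right, go to p2
p2 | 11[1]0001.   read 1 → write 1, move stay, go to p0
p0 | 11[1]0001.   read 1 → write ., move right, go to p3
p3 | 11.[0]001.   read 0 → write 0, move stay, go to p1
p1 | 11.[0]001.   read 0 → write 1, move right, go to p2
p2 | 11.1[0]01.   read 0 → write 0, move stay, go to p0
p0 | 11.1[0]01.   read 0 → write 0, move stay, go to p3
p3 | 11.1[0]01.   read 0 → write 0, move stay, go to p1
p1 | 11.1[0]01.   read 0 → write 1, move right, go to p2
p2 | 11.11[0]1.   read 0 → write 0, move stay, go to p0
p0 | 11.11[0]1.   read 0 → write 0, move stay, go to p3
p3 | 11.11[0]1.   read 0 → write 0, move stay, go to p1
p1 | 11.11[0]1.   read 0 → write 1, move right, go to p2
p2 | 11.111[1].   read 1 → write 1, move stay, go to p0
p0 | 11.111[1].   read 1 → write ., move right, go to p3
p3 | 11.111.[.]   read . → write ., move left, go to p0
p0 | 11.111[.].   read . → write 0, move left, go to p3
p3 | 11.11[1]0.
Cell 0 holds 1 when M halts.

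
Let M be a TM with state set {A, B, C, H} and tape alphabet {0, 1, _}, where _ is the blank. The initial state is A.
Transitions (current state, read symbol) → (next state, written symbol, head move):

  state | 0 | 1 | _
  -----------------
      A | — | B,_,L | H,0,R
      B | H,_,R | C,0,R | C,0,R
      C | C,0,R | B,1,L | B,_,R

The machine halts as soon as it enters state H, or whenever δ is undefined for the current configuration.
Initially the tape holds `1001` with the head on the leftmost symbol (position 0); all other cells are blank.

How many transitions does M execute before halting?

state=A head=0 tape=_[1]001   (A,1)→(B,_,L)
state=B head=-1 tape=[_]_001   (B,_)→(C,0,R)
state=C head=0 tape=0[_]001   (C,_)→(B,_,R)
state=B head=1 tape=0_[0]01   (B,0)→(H,_,R)
state=H head=2 tape=0__[0]1
M halts after 4 transitions.

4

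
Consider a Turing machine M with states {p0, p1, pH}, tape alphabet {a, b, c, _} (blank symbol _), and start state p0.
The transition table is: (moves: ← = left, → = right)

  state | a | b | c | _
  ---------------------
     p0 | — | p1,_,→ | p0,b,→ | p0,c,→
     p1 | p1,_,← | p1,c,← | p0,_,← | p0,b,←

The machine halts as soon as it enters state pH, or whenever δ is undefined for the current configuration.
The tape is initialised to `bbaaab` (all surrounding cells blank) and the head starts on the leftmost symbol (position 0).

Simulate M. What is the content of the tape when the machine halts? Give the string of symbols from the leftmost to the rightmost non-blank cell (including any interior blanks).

cccaaab

p0 | _[b]baaab   read b → write _, move →, go to p1
p1 | __[b]aaab   read b → write c, move ←, go to p1
p1 | _[_]caaab   read _ → write b, move ←, go to p0
p0 | [_]bcaaab   read _ → write c, move →, go to p0
p0 | c[b]caaab   read b → write _, move →, go to p1
p1 | c_[c]aaab   read c → write _, move ←, go to p0
p0 | c[_]_aaab   read _ → write c, move →, go to p0
p0 | cc[_]aaab   read _ → write c, move →, go to p0
p0 | ccc[a]aab
The non-blank tape span at halt is cccaaab.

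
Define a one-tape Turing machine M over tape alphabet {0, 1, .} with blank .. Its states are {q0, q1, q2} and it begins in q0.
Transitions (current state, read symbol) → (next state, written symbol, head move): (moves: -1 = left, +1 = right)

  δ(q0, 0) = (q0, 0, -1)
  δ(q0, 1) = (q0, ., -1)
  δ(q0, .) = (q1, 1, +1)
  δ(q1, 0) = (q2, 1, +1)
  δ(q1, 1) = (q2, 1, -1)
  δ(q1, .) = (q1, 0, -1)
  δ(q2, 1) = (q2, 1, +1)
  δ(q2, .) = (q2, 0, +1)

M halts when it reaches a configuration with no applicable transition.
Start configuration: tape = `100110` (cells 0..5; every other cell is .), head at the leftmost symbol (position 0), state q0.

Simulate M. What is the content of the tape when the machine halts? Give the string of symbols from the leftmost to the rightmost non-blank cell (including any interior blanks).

01000110

q0 | ..[1]00110   read 1 → write ., move -1, go to q0
q0 | .[.].00110   read . → write 1, move +1, go to q1
q1 | .1[.]00110   read . → write 0, move -1, go to q1
q1 | .[1]000110   read 1 → write 1, move -1, go to q2
q2 | [.]1000110   read . → write 0, move +1, go to q2
q2 | 0[1]000110   read 1 → write 1, move +1, go to q2
q2 | 01[0]00110
The non-blank tape span at halt is 01000110.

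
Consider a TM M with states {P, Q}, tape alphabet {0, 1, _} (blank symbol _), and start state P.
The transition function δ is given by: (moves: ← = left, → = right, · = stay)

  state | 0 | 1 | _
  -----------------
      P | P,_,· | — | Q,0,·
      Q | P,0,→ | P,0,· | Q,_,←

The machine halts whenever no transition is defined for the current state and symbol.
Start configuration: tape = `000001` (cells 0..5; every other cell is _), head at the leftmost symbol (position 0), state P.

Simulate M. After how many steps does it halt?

state=P head=0 tape=[0]00001   (P,0)→(P,_,·)
state=P head=0 tape=[_]00001   (P,_)→(Q,0,·)
state=Q head=0 tape=[0]00001   (Q,0)→(P,0,→)
state=P head=1 tape=0[0]0001   (P,0)→(P,_,·)
state=P head=1 tape=0[_]0001   (P,_)→(Q,0,·)
state=Q head=1 tape=0[0]0001   (Q,0)→(P,0,→)
state=P head=2 tape=00[0]001   (P,0)→(P,_,·)
state=P head=2 tape=00[_]001   (P,_)→(Q,0,·)
state=Q head=2 tape=00[0]001   (Q,0)→(P,0,→)
state=P head=3 tape=000[0]01   (P,0)→(P,_,·)
state=P head=3 tape=000[_]01   (P,_)→(Q,0,·)
state=Q head=3 tape=000[0]01   (Q,0)→(P,0,→)
state=P head=4 tape=0000[0]1   (P,0)→(P,_,·)
state=P head=4 tape=0000[_]1   (P,_)→(Q,0,·)
state=Q head=4 tape=0000[0]1   (Q,0)→(P,0,→)
state=P head=5 tape=00000[1]
M halts after 15 transitions.

15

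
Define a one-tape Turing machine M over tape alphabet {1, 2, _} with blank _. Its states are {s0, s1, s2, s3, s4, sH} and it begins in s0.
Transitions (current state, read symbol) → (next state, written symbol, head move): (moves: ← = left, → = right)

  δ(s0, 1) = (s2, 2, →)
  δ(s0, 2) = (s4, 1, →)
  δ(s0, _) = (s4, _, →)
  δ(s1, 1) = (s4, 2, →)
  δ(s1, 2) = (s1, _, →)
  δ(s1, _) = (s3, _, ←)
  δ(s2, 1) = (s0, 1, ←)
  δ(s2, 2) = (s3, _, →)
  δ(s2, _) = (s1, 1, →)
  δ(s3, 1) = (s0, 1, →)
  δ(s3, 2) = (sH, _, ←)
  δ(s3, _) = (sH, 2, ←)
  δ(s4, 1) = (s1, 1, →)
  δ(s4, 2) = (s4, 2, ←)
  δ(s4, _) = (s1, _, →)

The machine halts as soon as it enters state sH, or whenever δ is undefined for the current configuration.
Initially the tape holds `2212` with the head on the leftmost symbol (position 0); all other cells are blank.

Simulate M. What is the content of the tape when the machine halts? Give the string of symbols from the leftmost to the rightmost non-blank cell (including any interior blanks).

state=s0 head=0 tape=[2]212_   (s0,2)→(s4,1,→)
state=s4 head=1 tape=1[2]12_   (s4,2)→(s4,2,←)
state=s4 head=0 tape=[1]212_   (s4,1)→(s1,1,→)
state=s1 head=1 tape=1[2]12_   (s1,2)→(s1,_,→)
state=s1 head=2 tape=1_[1]2_   (s1,1)→(s4,2,→)
state=s4 head=3 tape=1_2[2]_   (s4,2)→(s4,2,←)
state=s4 head=2 tape=1_[2]2_   (s4,2)→(s4,2,←)
state=s4 head=1 tape=1[_]22_   (s4,_)→(s1,_,→)
state=s1 head=2 tape=1_[2]2_   (s1,2)→(s1,_,→)
state=s1 head=3 tape=1__[2]_   (s1,2)→(s1,_,→)
state=s1 head=4 tape=1___[_]   (s1,_)→(s3,_,←)
state=s3 head=3 tape=1__[_]_   (s3,_)→(sH,2,←)
state=sH head=2 tape=1_[_]2_
The non-blank tape span at halt is 1__2.

1__2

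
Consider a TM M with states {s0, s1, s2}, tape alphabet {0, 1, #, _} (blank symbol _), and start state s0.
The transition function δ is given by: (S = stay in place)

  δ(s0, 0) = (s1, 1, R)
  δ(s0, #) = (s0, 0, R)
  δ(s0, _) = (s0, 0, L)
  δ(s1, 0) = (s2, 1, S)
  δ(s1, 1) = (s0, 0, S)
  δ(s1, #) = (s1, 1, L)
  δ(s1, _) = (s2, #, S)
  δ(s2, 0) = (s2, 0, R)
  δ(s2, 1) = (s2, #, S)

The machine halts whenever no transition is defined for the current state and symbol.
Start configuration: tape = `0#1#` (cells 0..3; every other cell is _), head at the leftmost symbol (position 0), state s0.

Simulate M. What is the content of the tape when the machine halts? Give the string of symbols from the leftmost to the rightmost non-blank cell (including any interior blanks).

s0 | [0]#1#_   read 0 → write 1, move R, go to s1
s1 | 1[#]1#_   read # → write 1, move L, go to s1
s1 | [1]11#_   read 1 → write 0, move S, go to s0
s0 | [0]11#_   read 0 → write 1, move R, go to s1
s1 | 1[1]1#_   read 1 → write 0, move S, go to s0
s0 | 1[0]1#_   read 0 → write 1, move R, go to s1
s1 | 11[1]#_   read 1 → write 0, move S, go to s0
s0 | 11[0]#_   read 0 → write 1, move R, go to s1
s1 | 111[#]_   read # → write 1, move L, go to s1
s1 | 11[1]1_   read 1 → write 0, move S, go to s0
s0 | 11[0]1_   read 0 → write 1, move R, go to s1
s1 | 111[1]_   read 1 → write 0, move S, go to s0
s0 | 111[0]_   read 0 → write 1, move R, go to s1
s1 | 1111[_]   read _ → write #, move S, go to s2
s2 | 1111[#]
The non-blank tape span at halt is 1111#.

1111#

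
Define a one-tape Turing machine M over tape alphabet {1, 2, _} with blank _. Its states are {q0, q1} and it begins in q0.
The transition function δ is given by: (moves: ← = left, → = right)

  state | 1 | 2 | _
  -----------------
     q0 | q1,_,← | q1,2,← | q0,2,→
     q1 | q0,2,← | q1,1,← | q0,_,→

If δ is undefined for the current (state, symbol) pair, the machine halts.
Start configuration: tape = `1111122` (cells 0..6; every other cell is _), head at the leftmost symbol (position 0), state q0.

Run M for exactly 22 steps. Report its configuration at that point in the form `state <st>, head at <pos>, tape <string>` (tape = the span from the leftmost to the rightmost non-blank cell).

state q0, head at 0, tape 1122

q0 | _[1]111122   read 1 → write _, move ←, go to q1
q1 | [_]_111122   read _ → write _, move →, go to q0
q0 | _[_]111122   read _ → write 2, move →, go to q0
q0 | _2[1]11122   read 1 → write _, move ←, go to q1
q1 | _[2]_11122   read 2 → write 1, move ←, go to q1
q1 | [_]1_11122   read _ → write _, move →, go to q0
q0 | _[1]_11122   read 1 → write _, move ←, go to q1
q1 | [_]__11122   read _ → write _, move →, go to q0
q0 | _[_]_11122   read _ → write 2, move →, go to q0
q0 | _2[_]11122   read _ → write 2, move →, go to q0
q0 | _22[1]1122   read 1 → write _, move ←, go to q1
q1 | _2[2]_1122   read 2 → write 1, move ←, go to q1
q1 | _[2]1_1122   read 2 → write 1, move ←, go to q1
q1 | [_]11_1122   read _ → write _, move →, go to q0
q0 | _[1]1_1122   read 1 → write _, move ←, go to q1
q1 | [_]_1_1122   read _ → write _, move →, go to q0
q0 | _[_]1_1122   read _ → write 2, move →, go to q0
q0 | _2[1]_1122   read 1 → write _, move ←, go to q1
q1 | _[2]__1122   read 2 → write 1, move ←, go to q1
q1 | [_]1__1122   read _ → write _, move →, go to q0
q0 | _[1]__1122   read 1 → write _, move ←, go to q1
q1 | [_]___1122   read _ → write _, move →, go to q0
q0 | _[_]__1122
After 22 steps: state q0, head at 0, tape 1122.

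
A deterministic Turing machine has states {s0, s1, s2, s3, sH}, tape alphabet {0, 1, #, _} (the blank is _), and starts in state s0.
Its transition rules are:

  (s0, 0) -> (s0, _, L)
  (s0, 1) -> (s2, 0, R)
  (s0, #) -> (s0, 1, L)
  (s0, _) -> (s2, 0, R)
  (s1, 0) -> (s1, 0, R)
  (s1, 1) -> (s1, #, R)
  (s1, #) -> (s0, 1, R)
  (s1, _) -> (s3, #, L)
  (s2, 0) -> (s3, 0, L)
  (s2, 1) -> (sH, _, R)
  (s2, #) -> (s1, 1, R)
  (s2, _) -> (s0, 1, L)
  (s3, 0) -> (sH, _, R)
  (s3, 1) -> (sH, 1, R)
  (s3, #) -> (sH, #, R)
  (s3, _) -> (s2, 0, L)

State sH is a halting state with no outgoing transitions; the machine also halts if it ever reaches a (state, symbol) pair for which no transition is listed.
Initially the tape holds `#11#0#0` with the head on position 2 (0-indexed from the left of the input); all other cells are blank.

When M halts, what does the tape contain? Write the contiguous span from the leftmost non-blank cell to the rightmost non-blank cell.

s0 | _#1[1]#0#0   read 1 → write 0, move R, go to s2
s2 | _#10[#]0#0   read # → write 1, move R, go to s1
s1 | _#101[0]#0   read 0 → write 0, move R, go to s1
s1 | _#1010[#]0   read # → write 1, move R, go to s0
s0 | _#10101[0]   read 0 → write _, move L, go to s0
s0 | _#1010[1]_   read 1 → write 0, move R, go to s2
s2 | _#10100[_]   read _ → write 1, move L, go to s0
s0 | _#1010[0]1   read 0 → write _, move L, go to s0
s0 | _#101[0]_1   read 0 → write _, move L, go to s0
s0 | _#10[1]__1   read 1 → write 0, move R, go to s2
s2 | _#100[_]_1   read _ → write 1, move L, go to s0
s0 | _#10[0]1_1   read 0 → write _, move L, go to s0
s0 | _#1[0]_1_1   read 0 → write _, move L, go to s0
s0 | _#[1]__1_1   read 1 → write 0, move R, go to s2
s2 | _#0[_]_1_1   read _ → write 1, move L, go to s0
s0 | _#[0]1_1_1   read 0 → write _, move L, go to s0
s0 | _[#]_1_1_1   read # → write 1, move L, go to s0
s0 | [_]1_1_1_1   read _ → write 0, move R, go to s2
s2 | 0[1]_1_1_1   read 1 → write _, move R, go to sH
sH | 0_[_]1_1_1
The non-blank tape span at halt is 0__1_1_1.

0__1_1_1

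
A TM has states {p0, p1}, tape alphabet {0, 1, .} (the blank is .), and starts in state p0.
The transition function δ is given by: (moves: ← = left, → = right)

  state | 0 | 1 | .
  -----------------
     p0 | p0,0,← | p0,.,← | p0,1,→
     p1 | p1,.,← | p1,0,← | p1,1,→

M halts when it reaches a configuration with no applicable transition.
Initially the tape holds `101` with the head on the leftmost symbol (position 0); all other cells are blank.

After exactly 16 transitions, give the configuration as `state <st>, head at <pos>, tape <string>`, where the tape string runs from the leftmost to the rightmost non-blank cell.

state=p0 head=0 tape=...[1]01   (p0,1)→(p0,.,←)
state=p0 head=-1 tape=..[.].01   (p0,.)→(p0,1,→)
state=p0 head=0 tape=..1[.]01   (p0,.)→(p0,1,→)
state=p0 head=1 tape=..11[0]1   (p0,0)→(p0,0,←)
state=p0 head=0 tape=..1[1]01   (p0,1)→(p0,.,←)
state=p0 head=-1 tape=..[1].01   (p0,1)→(p0,.,←)
state=p0 head=-2 tape=.[.]..01   (p0,.)→(p0,1,→)
state=p0 head=-1 tape=.1[.].01   (p0,.)→(p0,1,→)
state=p0 head=0 tape=.11[.]01   (p0,.)→(p0,1,→)
state=p0 head=1 tape=.111[0]1   (p0,0)→(p0,0,←)
state=p0 head=0 tape=.11[1]01   (p0,1)→(p0,.,←)
state=p0 head=-1 tape=.1[1].01   (p0,1)→(p0,.,←)
state=p0 head=-2 tape=.[1]..01   (p0,1)→(p0,.,←)
state=p0 head=-3 tape=[.]...01   (p0,.)→(p0,1,→)
state=p0 head=-2 tape=1[.]..01   (p0,.)→(p0,1,→)
state=p0 head=-1 tape=11[.].01   (p0,.)→(p0,1,→)
state=p0 head=0 tape=111[.]01
After 16 steps: state p0, head at 0, tape 111.01.

state p0, head at 0, tape 111.01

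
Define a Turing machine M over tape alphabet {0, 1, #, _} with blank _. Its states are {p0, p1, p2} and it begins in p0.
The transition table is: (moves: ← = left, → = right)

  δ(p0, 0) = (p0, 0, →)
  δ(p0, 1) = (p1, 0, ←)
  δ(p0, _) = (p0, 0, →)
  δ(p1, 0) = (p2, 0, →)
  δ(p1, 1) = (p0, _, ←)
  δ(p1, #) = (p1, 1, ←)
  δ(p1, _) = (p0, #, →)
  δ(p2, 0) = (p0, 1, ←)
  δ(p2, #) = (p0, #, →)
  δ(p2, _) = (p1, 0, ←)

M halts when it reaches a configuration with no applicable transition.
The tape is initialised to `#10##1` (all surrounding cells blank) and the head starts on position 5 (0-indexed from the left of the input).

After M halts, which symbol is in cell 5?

0

state=p0 head=5 tape=#10##[1]   (p0,1)→(p1,0,←)
state=p1 head=4 tape=#10#[#]0   (p1,#)→(p1,1,←)
state=p1 head=3 tape=#10[#]10   (p1,#)→(p1,1,←)
state=p1 head=2 tape=#1[0]110   (p1,0)→(p2,0,→)
state=p2 head=3 tape=#10[1]10
Cell 5 holds 0 when M halts.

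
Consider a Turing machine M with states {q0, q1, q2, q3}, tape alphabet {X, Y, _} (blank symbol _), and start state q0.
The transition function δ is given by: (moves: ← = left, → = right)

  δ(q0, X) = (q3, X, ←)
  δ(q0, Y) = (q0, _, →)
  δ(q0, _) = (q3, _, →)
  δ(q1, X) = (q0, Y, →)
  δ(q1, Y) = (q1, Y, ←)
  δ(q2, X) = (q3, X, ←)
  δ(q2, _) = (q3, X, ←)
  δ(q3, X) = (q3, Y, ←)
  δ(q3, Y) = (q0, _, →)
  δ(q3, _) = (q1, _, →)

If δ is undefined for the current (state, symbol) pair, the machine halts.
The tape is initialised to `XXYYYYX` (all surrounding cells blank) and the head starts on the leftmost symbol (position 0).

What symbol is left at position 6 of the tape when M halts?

q0 | _[X]XYYYYX___   read X → write X, move ←, go to q3
q3 | [_]XXYYYYX___   read _ → write _, move →, go to q1
q1 | _[X]XYYYYX___   read X → write Y, move →, go to q0
q0 | _Y[X]YYYYX___   read X → write X, move ←, go to q3
q3 | _[Y]XYYYYX___   read Y → write _, move →, go to q0
q0 | __[X]YYYYX___   read X → write X, move ←, go to q3
q3 | _[_]XYYYYX___   read _ → write _, move →, go to q1
q1 | __[X]YYYYX___   read X → write Y, move →, go to q0
q0 | __Y[Y]YYYX___   read Y → write _, move →, go to q0
q0 | __Y_[Y]YYX___   read Y → write _, move →, go to q0
q0 | __Y__[Y]YX___   read Y → write _, move →, go to q0
q0 | __Y___[Y]X___   read Y → write _, move →, go to q0
q0 | __Y____[X]___   read X → write X, move ←, go to q3
q3 | __Y___[_]X___   read _ → write _, move →, go to q1
q1 | __Y____[X]___   read X → write Y, move →, go to q0
q0 | __Y____Y[_]__   read _ → write _, move →, go to q3
q3 | __Y____Y_[_]_   read _ → write _, move →, go to q1
q1 | __Y____Y__[_]
Cell 6 holds Y when M halts.

Y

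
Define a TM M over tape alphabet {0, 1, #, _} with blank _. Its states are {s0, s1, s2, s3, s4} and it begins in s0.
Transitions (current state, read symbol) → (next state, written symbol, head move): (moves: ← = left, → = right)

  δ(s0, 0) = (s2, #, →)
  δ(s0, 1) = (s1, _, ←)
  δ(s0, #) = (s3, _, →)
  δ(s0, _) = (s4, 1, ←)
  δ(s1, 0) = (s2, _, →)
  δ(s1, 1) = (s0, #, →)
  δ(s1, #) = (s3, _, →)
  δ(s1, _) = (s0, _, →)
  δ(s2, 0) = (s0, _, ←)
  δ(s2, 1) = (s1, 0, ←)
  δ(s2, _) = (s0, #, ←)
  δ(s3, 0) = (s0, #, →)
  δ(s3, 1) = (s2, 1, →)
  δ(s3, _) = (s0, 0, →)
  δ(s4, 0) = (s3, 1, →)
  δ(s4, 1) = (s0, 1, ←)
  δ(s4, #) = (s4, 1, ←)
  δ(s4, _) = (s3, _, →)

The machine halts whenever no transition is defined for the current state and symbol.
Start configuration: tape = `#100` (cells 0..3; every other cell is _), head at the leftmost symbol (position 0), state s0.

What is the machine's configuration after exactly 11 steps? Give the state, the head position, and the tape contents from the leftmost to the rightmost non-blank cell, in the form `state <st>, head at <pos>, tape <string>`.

state s0, head at 1, tape #0

state=s0 head=0 tape=[#]100   (s0,#)→(s3,_,→)
state=s3 head=1 tape=_[1]00   (s3,1)→(s2,1,→)
state=s2 head=2 tape=_1[0]0   (s2,0)→(s0,_,←)
state=s0 head=1 tape=_[1]_0   (s0,1)→(s1,_,←)
state=s1 head=0 tape=[_]__0   (s1,_)→(s0,_,→)
state=s0 head=1 tape=_[_]_0   (s0,_)→(s4,1,←)
state=s4 head=0 tape=[_]1_0   (s4,_)→(s3,_,→)
state=s3 head=1 tape=_[1]_0   (s3,1)→(s2,1,→)
state=s2 head=2 tape=_1[_]0   (s2,_)→(s0,#,←)
state=s0 head=1 tape=_[1]#0   (s0,1)→(s1,_,←)
state=s1 head=0 tape=[_]_#0   (s1,_)→(s0,_,→)
state=s0 head=1 tape=_[_]#0
After 11 steps: state s0, head at 1, tape #0.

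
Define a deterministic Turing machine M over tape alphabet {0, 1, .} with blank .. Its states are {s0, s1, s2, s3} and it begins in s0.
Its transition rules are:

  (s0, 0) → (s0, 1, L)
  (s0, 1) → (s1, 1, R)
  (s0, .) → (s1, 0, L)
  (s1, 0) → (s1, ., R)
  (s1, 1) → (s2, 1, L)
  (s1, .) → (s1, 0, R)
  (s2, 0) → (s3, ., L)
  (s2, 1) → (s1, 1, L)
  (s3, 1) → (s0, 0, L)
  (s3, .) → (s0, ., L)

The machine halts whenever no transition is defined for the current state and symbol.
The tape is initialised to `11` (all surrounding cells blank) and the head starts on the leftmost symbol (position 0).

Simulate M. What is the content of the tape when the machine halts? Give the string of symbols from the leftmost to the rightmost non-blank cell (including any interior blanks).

s0 | ....[1]1   read 1 → write 1, move R, go to s1
s1 | ....1[1]   read 1 → write 1, move L, go to s2
s2 | ....[1]1   read 1 → write 1, move L, go to s1
s1 | ...[.]11   read . → write 0, move R, go to s1
s1 | ...0[1]1   read 1 → write 1, move L, go to s2
s2 | ...[0]11   read 0 → write ., move L, go to s3
s3 | ..[.].11   read . → write ., move L, go to s0
s0 | .[.]..11   read . → write 0, move L, go to s1
s1 | [.]0..11   read . → write 0, move R, go to s1
s1 | 0[0]..11   read 0 → write ., move R, go to s1
s1 | 0.[.].11   read . → write 0, move R, go to s1
s1 | 0.0[.]11   read . → write 0, move R, go to s1
s1 | 0.00[1]1   read 1 → write 1, move L, go to s2
s2 | 0.0[0]11   read 0 → write ., move L, go to s3
s3 | 0.[0].11
The non-blank tape span at halt is 0.0.11.

0.0.11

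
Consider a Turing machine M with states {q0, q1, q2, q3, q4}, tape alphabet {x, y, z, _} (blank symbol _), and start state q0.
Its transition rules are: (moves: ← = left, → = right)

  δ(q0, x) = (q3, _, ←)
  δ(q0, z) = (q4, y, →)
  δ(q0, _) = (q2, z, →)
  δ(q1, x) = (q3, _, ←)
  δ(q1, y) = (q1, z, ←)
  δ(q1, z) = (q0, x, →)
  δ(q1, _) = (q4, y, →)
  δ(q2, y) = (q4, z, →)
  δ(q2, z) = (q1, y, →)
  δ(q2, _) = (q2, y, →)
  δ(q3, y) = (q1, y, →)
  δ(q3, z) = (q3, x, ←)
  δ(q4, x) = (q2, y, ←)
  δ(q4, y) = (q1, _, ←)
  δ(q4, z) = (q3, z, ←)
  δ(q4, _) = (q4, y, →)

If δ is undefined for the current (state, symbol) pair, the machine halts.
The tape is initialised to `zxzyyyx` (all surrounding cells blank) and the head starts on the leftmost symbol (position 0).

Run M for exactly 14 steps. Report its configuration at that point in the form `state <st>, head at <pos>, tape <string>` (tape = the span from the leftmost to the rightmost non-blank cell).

state q0, head at 4, tape xxyxyyx

q0 | [z]xzyyyx   read z → write y, move →, go to q4
q4 | y[x]zyyyx   read x → write y, move ←, go to q2
q2 | [y]yzyyyx   read y → write z, move →, go to q4
q4 | z[y]zyyyx   read y → write _, move ←, go to q1
q1 | [z]_zyyyx   read z → write x, move →, go to q0
q0 | x[_]zyyyx   read _ → write z, move →, go to q2
q2 | xz[z]yyyx   read z → write y, move →, go to q1
q1 | xzy[y]yyx   read y → write z, move ←, go to q1
q1 | xz[y]zyyx   read y → write z, move ←, go to q1
q1 | x[z]zzyyx   read z → write x, move →, go to q0
q0 | xx[z]zyyx   read z → write y, move →, go to q4
q4 | xxy[z]yyx   read z → write z, move ←, go to q3
q3 | xx[y]zyyx   read y → write y, move →, go to q1
q1 | xxy[z]yyx   read z → write x, move →, go to q0
q0 | xxyx[y]yx
After 14 steps: state q0, head at 4, tape xxyxyyx.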